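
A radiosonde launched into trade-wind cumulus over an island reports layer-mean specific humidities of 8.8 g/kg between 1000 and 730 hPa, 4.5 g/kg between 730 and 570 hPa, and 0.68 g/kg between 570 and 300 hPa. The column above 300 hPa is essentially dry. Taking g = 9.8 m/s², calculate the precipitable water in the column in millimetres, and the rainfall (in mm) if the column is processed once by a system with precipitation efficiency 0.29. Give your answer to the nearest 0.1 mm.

PW ≈ 33.5 mm; rainfall ≈ 9.7 mm

Precipitable water is the column-integrated vapour mass per unit area: PW = (1/g) Σ q̄ Δp, with q in kg/kg and Δp in Pa (1 kg/m² of water = 1 mm).
Layer 1000–730 hPa: Δp = 270 hPa = 27000 Pa, q̄ = 0.0088 kg/kg → 0.0088 × 27000 / 9.8 = 24.24 mm
Layer 730–570 hPa: Δp = 160 hPa = 16000 Pa, q̄ = 0.0045 kg/kg → 0.0045 × 16000 / 9.8 = 7.35 mm
Layer 570–300 hPa: Δp = 270 hPa = 27000 Pa, q̄ = 0.00068 kg/kg → 0.00068 × 27000 / 9.8 = 1.87 mm
PW = 24.24 + 7.35 + 1.87 = 33.46 ≈ 33.5 mm.
Rainfall = ε × PW = 0.29 × 33.5 = 9.7 mm.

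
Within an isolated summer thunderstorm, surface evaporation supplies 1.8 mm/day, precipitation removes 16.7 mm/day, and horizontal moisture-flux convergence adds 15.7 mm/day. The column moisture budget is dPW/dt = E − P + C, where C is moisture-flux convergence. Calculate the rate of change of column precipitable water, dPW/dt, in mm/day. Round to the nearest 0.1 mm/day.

dPW/dt ≈ 0.8 mm/day

dPW/dt = E − P + C = 1.8 − 16.7 + (15.7) = 0.8 mm/day.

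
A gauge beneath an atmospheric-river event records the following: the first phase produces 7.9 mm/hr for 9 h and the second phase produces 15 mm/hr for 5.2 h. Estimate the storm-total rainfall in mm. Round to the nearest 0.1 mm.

Total = Σ Rᵢ Δtᵢ = 7.9 × 9 + 15 × 5.2
      = 71.1 + 78 = 149.1 mm.

total ≈ 149.1 mm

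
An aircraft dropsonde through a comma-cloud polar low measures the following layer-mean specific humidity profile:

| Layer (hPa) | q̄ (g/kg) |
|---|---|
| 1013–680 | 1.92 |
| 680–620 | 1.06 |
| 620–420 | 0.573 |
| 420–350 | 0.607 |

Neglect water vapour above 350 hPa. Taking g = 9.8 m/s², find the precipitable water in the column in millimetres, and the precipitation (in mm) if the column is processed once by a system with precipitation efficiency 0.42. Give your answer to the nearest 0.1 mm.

PW ≈ 8.8 mm; precipitation ≈ 3.7 mm

Precipitable water is the column-integrated vapour mass per unit area: PW = (1/g) Σ q̄ Δp, with q in kg/kg and Δp in Pa (1 kg/m² of water = 1 mm).
Layer 1013–680 hPa: Δp = 333 hPa = 33300 Pa, q̄ = 0.00192 kg/kg → 0.00192 × 33300 / 9.8 = 6.52 mm
Layer 680–620 hPa: Δp = 60 hPa = 6000 Pa, q̄ = 0.00106 kg/kg → 0.00106 × 6000 / 9.8 = 0.65 mm
Layer 620–420 hPa: Δp = 200 hPa = 20000 Pa, q̄ = 0.000573 kg/kg → 0.000573 × 20000 / 9.8 = 1.17 mm
Layer 420–350 hPa: Δp = 70 hPa = 7000 Pa, q̄ = 0.000607 kg/kg → 0.000607 × 7000 / 9.8 = 0.43 mm
PW = 6.52 + 0.65 + 1.17 + 0.43 = 8.77 ≈ 8.8 mm.
Precipitation = ε × PW = 0.42 × 8.8 = 3.7 mm.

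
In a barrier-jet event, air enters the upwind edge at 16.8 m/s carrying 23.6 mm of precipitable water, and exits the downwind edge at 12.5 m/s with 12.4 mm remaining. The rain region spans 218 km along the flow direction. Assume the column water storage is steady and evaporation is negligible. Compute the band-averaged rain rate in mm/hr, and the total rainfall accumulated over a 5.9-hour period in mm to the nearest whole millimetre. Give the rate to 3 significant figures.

R ≈ 3.99 mm/hr; total ≈ 24 mm

Column moisture flux per unit crosswind length is F = V × PW.
Inflow: F_in = 16.8 × 23.6 = 396.48 mm·m/s
Outflow: F_out = 12.5 × 12.4 = 155 mm·m/s
Steady-state rate R = (F_in − F_out)/L = (396.48 − 155) / 218000 m = 1.108e-03 mm/s.
R = 1.108e-03 × 3600 = 3.99 mm/hr.
Over 5.9 h: total = 3.99 × 5.9 = 23.541 ≈ 24 mm.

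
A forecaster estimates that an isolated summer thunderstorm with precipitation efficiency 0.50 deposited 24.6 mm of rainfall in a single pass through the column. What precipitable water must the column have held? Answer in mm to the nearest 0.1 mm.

PW = rainfall / ε = 24.6 / 0.50 = 49.2 mm.

PW ≈ 49.2 mm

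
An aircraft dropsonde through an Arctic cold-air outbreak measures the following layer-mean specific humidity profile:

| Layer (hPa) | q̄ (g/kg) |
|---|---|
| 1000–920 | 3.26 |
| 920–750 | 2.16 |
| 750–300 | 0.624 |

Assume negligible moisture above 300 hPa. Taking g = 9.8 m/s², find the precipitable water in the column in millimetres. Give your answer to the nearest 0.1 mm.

Precipitable water is the column-integrated vapour mass per unit area: PW = (1/g) Σ q̄ Δp, with q in kg/kg and Δp in Pa (1 kg/m² of water = 1 mm).
Layer 1000–920 hPa: Δp = 80 hPa = 8000 Pa, q̄ = 0.00326 kg/kg → 0.00326 × 8000 / 9.8 = 2.66 mm
Layer 920–750 hPa: Δp = 170 hPa = 17000 Pa, q̄ = 0.00216 kg/kg → 0.00216 × 17000 / 9.8 = 3.75 mm
Layer 750–300 hPa: Δp = 450 hPa = 45000 Pa, q̄ = 0.000624 kg/kg → 0.000624 × 45000 / 9.8 = 2.87 mm
PW = 2.66 + 3.75 + 2.87 = 9.28 ≈ 9.3 mm.

PW ≈ 9.3 mm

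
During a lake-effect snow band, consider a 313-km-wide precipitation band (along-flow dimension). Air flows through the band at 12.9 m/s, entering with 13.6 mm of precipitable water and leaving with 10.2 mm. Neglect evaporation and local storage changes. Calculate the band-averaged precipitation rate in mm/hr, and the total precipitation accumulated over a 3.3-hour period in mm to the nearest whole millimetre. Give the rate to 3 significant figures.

R ≈ 0.504 mm/hr; total ≈ 2 mm

Column moisture flux per unit crosswind length is F = V × PW.
Inflow: F_in = 12.9 × 13.6 = 175.44 mm·m/s
Outflow: F_out = 12.9 × 10.2 = 131.58 mm·m/s
Steady-state rate R = (F_in − F_out)/L = (175.44 − 131.58) / 313000 m = 1.401e-04 mm/s.
R = 1.401e-04 × 3600 = 0.504 mm/hr.
Over 3.3 h: total = 0.504 × 3.3 = 1.6632 ≈ 2 mm.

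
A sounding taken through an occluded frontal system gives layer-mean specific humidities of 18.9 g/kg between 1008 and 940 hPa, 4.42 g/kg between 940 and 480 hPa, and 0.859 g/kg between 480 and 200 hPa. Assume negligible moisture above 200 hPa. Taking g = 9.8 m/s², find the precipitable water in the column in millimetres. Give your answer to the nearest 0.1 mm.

PW ≈ 36.3 mm

Precipitable water is the column-integrated vapour mass per unit area: PW = (1/g) Σ q̄ Δp, with q in kg/kg and Δp in Pa (1 kg/m² of water = 1 mm).
Layer 1008–940 hPa: Δp = 68 hPa = 6800 Pa, q̄ = 0.0189 kg/kg → 0.0189 × 6800 / 9.8 = 13.11 mm
Layer 940–480 hPa: Δp = 460 hPa = 46000 Pa, q̄ = 0.00442 kg/kg → 0.00442 × 46000 / 9.8 = 20.75 mm
Layer 480–200 hPa: Δp = 280 hPa = 28000 Pa, q̄ = 0.000859 kg/kg → 0.000859 × 28000 / 9.8 = 2.45 mm
PW = 13.11 + 20.75 + 2.45 = 36.31 ≈ 36.3 mm.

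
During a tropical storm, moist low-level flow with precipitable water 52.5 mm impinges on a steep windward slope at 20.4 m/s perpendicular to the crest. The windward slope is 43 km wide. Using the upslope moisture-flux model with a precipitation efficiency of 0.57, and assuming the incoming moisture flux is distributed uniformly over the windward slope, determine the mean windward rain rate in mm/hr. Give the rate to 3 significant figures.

R ≈ 51.1 mm/hr

Incoming column moisture flux per unit ridge length: F = V × PW = 20.4 × 52.5 = 1071 mm·m/s.
Spread over the 43 km slope with efficiency ε = 0.57: R = ε·F/W = 0.57 × 1071 / 43000 m = 1.420e-02 mm/s.
R = 1.420e-02 × 3600 = 51.1 mm/hr.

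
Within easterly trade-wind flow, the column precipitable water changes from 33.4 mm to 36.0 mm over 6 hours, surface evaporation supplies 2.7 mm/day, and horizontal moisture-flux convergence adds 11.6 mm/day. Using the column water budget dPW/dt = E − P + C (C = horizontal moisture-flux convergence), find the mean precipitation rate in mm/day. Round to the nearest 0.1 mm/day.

P ≈ 3.9 mm/day

dPW/dt = (36.0 − 33.4) mm / (6/24 day) = +10.400 mm/day.
P = E + C − dPW/dt = 2.7 + (11.6) − (+10.400) = 3.9 mm/day.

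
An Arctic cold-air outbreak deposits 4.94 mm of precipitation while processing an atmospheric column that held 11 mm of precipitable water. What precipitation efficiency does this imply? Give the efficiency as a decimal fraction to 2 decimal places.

ε ≈ 0.45

ε = precipitation / PW = 4.94 / 11 = 0.45.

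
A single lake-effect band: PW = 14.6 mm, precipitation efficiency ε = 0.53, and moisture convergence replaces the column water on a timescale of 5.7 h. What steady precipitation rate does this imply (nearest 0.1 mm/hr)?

Each overturning extracts ε × PW = 0.53 × 14.6 = 7.738 mm.
Rate = ε·PW / τ = 7.738 / 5.7 h = 1.4 mm/hr.

R ≈ 1.4 mm/hr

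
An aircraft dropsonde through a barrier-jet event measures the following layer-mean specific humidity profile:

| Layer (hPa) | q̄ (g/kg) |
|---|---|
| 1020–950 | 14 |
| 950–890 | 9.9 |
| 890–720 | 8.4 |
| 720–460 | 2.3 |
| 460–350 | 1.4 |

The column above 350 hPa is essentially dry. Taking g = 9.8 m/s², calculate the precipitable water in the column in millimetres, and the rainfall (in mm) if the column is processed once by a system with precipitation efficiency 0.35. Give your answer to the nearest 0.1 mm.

Precipitable water is the column-integrated vapour mass per unit area: PW = (1/g) Σ q̄ Δp, with q in kg/kg and Δp in Pa (1 kg/m² of water = 1 mm).
Layer 1020–950 hPa: Δp = 70 hPa = 7000 Pa, q̄ = 0.014 kg/kg → 0.014 × 7000 / 9.8 = 10.00 mm
Layer 950–890 hPa: Δp = 60 hPa = 6000 Pa, q̄ = 0.0099 kg/kg → 0.0099 × 6000 / 9.8 = 6.06 mm
Layer 890–720 hPa: Δp = 170 hPa = 17000 Pa, q̄ = 0.0084 kg/kg → 0.0084 × 17000 / 9.8 = 14.57 mm
Layer 720–460 hPa: Δp = 260 hPa = 26000 Pa, q̄ = 0.0023 kg/kg → 0.0023 × 26000 / 9.8 = 6.10 mm
Layer 460–350 hPa: Δp = 110 hPa = 11000 Pa, q̄ = 0.0014 kg/kg → 0.0014 × 11000 / 9.8 = 1.57 mm
PW = 10.00 + 6.06 + 14.57 + 6.10 + 1.57 = 38.30 ≈ 38.3 mm.
Rainfall = ε × PW = 0.35 × 38.3 = 13.4 mm.

PW ≈ 38.3 mm; rainfall ≈ 13.4 mm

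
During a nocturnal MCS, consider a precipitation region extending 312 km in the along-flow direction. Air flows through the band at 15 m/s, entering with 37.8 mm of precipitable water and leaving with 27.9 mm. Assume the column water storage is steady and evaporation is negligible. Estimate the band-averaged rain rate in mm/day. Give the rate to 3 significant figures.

R ≈ 41.1 mm/day

Column moisture flux per unit crosswind length is F = V × PW.
Inflow: F_in = 15 × 37.8 = 567 mm·m/s
Outflow: F_out = 15 × 27.9 = 418.5 mm·m/s
Steady-state rate R = (F_in − F_out)/L = (567 − 418.5) / 312000 m = 4.760e-04 mm/s.
R = 4.760e-04 × 3600 × 24 = 41.1 mm/day.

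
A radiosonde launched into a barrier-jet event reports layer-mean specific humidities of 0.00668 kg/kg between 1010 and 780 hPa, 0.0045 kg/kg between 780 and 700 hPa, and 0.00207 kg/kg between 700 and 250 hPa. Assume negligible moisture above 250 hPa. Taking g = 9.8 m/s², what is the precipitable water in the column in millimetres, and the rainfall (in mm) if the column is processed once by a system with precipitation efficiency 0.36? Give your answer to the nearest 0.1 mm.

Precipitable water is the column-integrated vapour mass per unit area: PW = (1/g) Σ q̄ Δp, with q in kg/kg and Δp in Pa (1 kg/m² of water = 1 mm).
Layer 1010–780 hPa: Δp = 230 hPa = 23000 Pa, q̄ = 0.00668 kg/kg → 0.00668 × 23000 / 9.8 = 15.68 mm
Layer 780–700 hPa: Δp = 80 hPa = 8000 Pa, q̄ = 0.0045 kg/kg → 0.0045 × 8000 / 9.8 = 3.67 mm
Layer 700–250 hPa: Δp = 450 hPa = 45000 Pa, q̄ = 0.00207 kg/kg → 0.00207 × 45000 / 9.8 = 9.51 mm
PW = 15.68 + 3.67 + 9.51 = 28.86 ≈ 28.9 mm.
Rainfall = ε × PW = 0.36 × 28.9 = 10.4 mm.

PW ≈ 28.9 mm; rainfall ≈ 10.4 mm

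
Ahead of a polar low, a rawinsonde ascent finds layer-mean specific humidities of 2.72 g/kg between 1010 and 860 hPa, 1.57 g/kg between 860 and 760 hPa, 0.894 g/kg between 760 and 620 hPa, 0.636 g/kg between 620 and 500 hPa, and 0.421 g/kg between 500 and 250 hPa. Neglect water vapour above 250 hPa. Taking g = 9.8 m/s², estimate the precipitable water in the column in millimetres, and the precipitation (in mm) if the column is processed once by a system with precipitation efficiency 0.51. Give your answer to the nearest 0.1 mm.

Precipitable water is the column-integrated vapour mass per unit area: PW = (1/g) Σ q̄ Δp, with q in kg/kg and Δp in Pa (1 kg/m² of water = 1 mm).
Layer 1010–860 hPa: Δp = 150 hPa = 15000 Pa, q̄ = 0.00272 kg/kg → 0.00272 × 15000 / 9.8 = 4.16 mm
Layer 860–760 hPa: Δp = 100 hPa = 10000 Pa, q̄ = 0.00157 kg/kg → 0.00157 × 10000 / 9.8 = 1.60 mm
Layer 760–620 hPa: Δp = 140 hPa = 14000 Pa, q̄ = 0.000894 kg/kg → 0.000894 × 14000 / 9.8 = 1.28 mm
Layer 620–500 hPa: Δp = 120 hPa = 12000 Pa, q̄ = 0.000636 kg/kg → 0.000636 × 12000 / 9.8 = 0.78 mm
Layer 500–250 hPa: Δp = 250 hPa = 25000 Pa, q̄ = 0.000421 kg/kg → 0.000421 × 25000 / 9.8 = 1.07 mm
PW = 4.16 + 1.60 + 1.28 + 0.78 + 1.07 = 8.89 ≈ 8.9 mm.
Precipitation = ε × PW = 0.51 × 8.9 = 4.5 mm.

PW ≈ 8.9 mm; precipitation ≈ 4.5 mm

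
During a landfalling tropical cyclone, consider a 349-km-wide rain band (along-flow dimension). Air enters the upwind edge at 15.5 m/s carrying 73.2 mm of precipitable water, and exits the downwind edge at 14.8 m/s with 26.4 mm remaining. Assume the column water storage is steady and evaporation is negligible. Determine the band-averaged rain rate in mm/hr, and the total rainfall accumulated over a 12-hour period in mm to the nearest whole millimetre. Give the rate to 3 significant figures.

R ≈ 7.67 mm/hr; total ≈ 92 mm

Column moisture flux per unit crosswind length is F = V × PW.
Inflow: F_in = 15.5 × 73.2 = 1134.6 mm·m/s
Outflow: F_out = 14.8 × 26.4 = 390.72 mm·m/s
Steady-state rate R = (F_in − F_out)/L = (1134.6 − 390.72) / 349000 m = 2.131e-03 mm/s.
R = 2.131e-03 × 3600 = 7.67 mm/hr.
Over 12 h: total = 7.67 × 12 = 92.04 ≈ 92 mm.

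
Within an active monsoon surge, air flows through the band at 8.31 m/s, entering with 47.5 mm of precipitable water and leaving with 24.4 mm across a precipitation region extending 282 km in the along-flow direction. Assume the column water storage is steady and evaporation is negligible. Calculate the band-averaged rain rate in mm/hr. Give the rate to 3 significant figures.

Column moisture flux per unit crosswind length is F = V × PW.
Inflow: F_in = 8.31 × 47.5 = 394.725 mm·m/s
Outflow: F_out = 8.31 × 24.4 = 202.764 mm·m/s
Steady-state rate R = (F_in − F_out)/L = (394.725 − 202.764) / 282000 m = 6.807e-04 mm/s.
R = 6.807e-04 × 3600 = 2.45 mm/hr.

R ≈ 2.45 mm/hr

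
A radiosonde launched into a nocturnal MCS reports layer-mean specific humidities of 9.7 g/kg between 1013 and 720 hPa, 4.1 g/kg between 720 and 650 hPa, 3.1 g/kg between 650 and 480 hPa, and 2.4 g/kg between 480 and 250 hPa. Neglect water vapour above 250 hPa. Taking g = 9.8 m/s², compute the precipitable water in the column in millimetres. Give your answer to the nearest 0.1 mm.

Precipitable water is the column-integrated vapour mass per unit area: PW = (1/g) Σ q̄ Δp, with q in kg/kg and Δp in Pa (1 kg/m² of water = 1 mm).
Layer 1013–720 hPa: Δp = 293 hPa = 29300 Pa, q̄ = 0.0097 kg/kg → 0.0097 × 29300 / 9.8 = 29.00 mm
Layer 720–650 hPa: Δp = 70 hPa = 7000 Pa, q̄ = 0.0041 kg/kg → 0.0041 × 7000 / 9.8 = 2.93 mm
Layer 650–480 hPa: Δp = 170 hPa = 17000 Pa, q̄ = 0.0031 kg/kg → 0.0031 × 17000 / 9.8 = 5.38 mm
Layer 480–250 hPa: Δp = 230 hPa = 23000 Pa, q̄ = 0.0024 kg/kg → 0.0024 × 23000 / 9.8 = 5.63 mm
PW = 29.00 + 2.93 + 5.38 + 5.63 = 42.94 ≈ 42.9 mm.

PW ≈ 42.9 mm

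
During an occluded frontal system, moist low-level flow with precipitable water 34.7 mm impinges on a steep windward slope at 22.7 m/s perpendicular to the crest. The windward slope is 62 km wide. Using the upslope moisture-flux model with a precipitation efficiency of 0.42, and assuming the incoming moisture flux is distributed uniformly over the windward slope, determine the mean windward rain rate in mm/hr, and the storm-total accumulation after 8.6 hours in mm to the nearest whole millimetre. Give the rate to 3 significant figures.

Incoming column moisture flux per unit ridge length: F = V × PW = 22.7 × 34.7 = 787.69 mm·m/s.
Spread over the 62 km slope with efficiency ε = 0.42: R = ε·F/W = 0.42 × 787.69 / 62000 m = 5.336e-03 mm/s.
R = 5.336e-03 × 3600 = 19.2 mm/hr.
Over 8.6 h: total = 19.2 × 8.6 = 165.12 ≈ 165 mm.

R ≈ 19.2 mm/hr; total ≈ 165 mm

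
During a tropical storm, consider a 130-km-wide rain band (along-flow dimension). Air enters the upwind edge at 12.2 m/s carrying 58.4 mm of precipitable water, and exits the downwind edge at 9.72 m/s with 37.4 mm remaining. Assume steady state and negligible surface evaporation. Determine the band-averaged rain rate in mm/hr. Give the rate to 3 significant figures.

R ≈ 9.66 mm/hr

Column moisture flux per unit crosswind length is F = V × PW.
Inflow: F_in = 12.2 × 58.4 = 712.48 mm·m/s
Outflow: F_out = 9.72 × 37.4 = 363.528 mm·m/s
Steady-state rate R = (F_in − F_out)/L = (712.48 − 363.528) / 130000 m = 2.684e-03 mm/s.
R = 2.684e-03 × 3600 = 9.66 mm/hr.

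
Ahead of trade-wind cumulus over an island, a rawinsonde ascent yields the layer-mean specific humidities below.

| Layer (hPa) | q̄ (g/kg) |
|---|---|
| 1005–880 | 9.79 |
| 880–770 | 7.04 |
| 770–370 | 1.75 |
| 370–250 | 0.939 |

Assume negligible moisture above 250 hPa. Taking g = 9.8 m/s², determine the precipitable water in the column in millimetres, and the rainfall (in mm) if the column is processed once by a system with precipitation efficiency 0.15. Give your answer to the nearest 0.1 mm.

Precipitable water is the column-integrated vapour mass per unit area: PW = (1/g) Σ q̄ Δp, with q in kg/kg and Δp in Pa (1 kg/m² of water = 1 mm).
Layer 1005–880 hPa: Δp = 125 hPa = 12500 Pa, q̄ = 0.00979 kg/kg → 0.00979 × 12500 / 9.8 = 12.49 mm
Layer 880–770 hPa: Δp = 110 hPa = 11000 Pa, q̄ = 0.00704 kg/kg → 0.00704 × 11000 / 9.8 = 7.90 mm
Layer 770–370 hPa: Δp = 400 hPa = 40000 Pa, q̄ = 0.00175 kg/kg → 0.00175 × 40000 / 9.8 = 7.14 mm
Layer 370–250 hPa: Δp = 120 hPa = 12000 Pa, q̄ = 0.000939 kg/kg → 0.000939 × 12000 / 9.8 = 1.15 mm
PW = 12.49 + 7.90 + 7.14 + 1.15 = 28.68 ≈ 28.7 mm.
Rainfall = ε × PW = 0.15 × 28.7 = 4.3 mm.

PW ≈ 28.7 mm; rainfall ≈ 4.3 mm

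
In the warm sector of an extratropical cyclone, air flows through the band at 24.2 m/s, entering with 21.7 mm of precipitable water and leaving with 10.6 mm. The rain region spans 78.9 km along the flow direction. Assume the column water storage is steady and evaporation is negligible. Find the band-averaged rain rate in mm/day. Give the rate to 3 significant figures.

R ≈ 294 mm/day

Column moisture flux per unit crosswind length is F = V × PW.
Inflow: F_in = 24.2 × 21.7 = 525.14 mm·m/s
Outflow: F_out = 24.2 × 10.6 = 256.52 mm·m/s
Steady-state rate R = (F_in − F_out)/L = (525.14 − 256.52) / 78900 m = 3.405e-03 mm/s.
R = 3.405e-03 × 3600 × 24 = 294 mm/day.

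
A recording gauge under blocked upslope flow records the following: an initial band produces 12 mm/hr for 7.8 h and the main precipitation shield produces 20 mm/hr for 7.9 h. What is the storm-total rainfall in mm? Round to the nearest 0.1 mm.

Total = Σ Rᵢ Δtᵢ = 12 × 7.8 + 20 × 7.9
      = 93.6 + 158 = 251.6 mm.

total ≈ 251.6 mm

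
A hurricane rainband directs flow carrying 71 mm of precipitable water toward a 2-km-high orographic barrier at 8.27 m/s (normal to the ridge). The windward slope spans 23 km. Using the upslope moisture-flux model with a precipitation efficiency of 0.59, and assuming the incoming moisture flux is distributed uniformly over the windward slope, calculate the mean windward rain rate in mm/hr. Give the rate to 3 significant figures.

Incoming column moisture flux per unit ridge length: F = V × PW = 8.27 × 71 = 587.17 mm·m/s.
Spread over the 23 km slope with efficiency ε = 0.59: R = ε·F/W = 0.59 × 587.17 / 23000 m = 1.506e-02 mm/s.
R = 1.506e-02 × 3600 = 54.2 mm/hr.

R ≈ 54.2 mm/hr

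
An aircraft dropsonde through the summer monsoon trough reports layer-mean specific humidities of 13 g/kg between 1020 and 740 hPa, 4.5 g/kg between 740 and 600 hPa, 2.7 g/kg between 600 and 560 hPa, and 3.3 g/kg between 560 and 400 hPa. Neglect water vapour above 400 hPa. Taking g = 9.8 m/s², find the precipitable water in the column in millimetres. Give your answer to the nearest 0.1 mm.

Precipitable water is the column-integrated vapour mass per unit area: PW = (1/g) Σ q̄ Δp, with q in kg/kg and Δp in Pa (1 kg/m² of water = 1 mm).
Layer 1020–740 hPa: Δp = 280 hPa = 28000 Pa, q̄ = 0.013 kg/kg → 0.013 × 28000 / 9.8 = 37.14 mm
Layer 740–600 hPa: Δp = 140 hPa = 14000 Pa, q̄ = 0.0045 kg/kg → 0.0045 × 14000 / 9.8 = 6.43 mm
Layer 600–560 hPa: Δp = 40 hPa = 4000 Pa, q̄ = 0.0027 kg/kg → 0.0027 × 4000 / 9.8 = 1.10 mm
Layer 560–400 hPa: Δp = 160 hPa = 16000 Pa, q̄ = 0.0033 kg/kg → 0.0033 × 16000 / 9.8 = 5.39 mm
PW = 37.14 + 6.43 + 1.10 + 5.39 = 50.06 ≈ 50.1 mm.

PW ≈ 50.1 mm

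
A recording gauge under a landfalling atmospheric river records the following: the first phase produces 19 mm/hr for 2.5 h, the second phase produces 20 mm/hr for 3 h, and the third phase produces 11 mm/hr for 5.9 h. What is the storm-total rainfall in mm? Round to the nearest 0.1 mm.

total ≈ 172.4 mm

Total = Σ Rᵢ Δtᵢ = 19 × 2.5 + 20 × 3 + 11 × 5.9
      = 47.5 + 60 + 64.9 = 172.4 mm.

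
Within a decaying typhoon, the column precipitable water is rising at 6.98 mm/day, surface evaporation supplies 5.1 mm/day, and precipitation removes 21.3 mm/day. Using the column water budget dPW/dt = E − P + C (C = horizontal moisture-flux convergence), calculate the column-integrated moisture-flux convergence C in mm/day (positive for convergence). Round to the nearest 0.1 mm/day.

dPW/dt = +6.98 mm/day.
C = dPW/dt − E + P = (+6.98) − 5.1 + 21.3 = 23.2 mm/day.

C ≈ 23.2 mm/day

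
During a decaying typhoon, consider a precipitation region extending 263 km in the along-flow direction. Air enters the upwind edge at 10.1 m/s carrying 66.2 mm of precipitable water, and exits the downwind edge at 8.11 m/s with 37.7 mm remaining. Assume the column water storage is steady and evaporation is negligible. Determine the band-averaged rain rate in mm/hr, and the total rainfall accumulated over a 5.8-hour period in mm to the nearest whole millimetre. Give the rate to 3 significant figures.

R ≈ 4.97 mm/hr; total ≈ 29 mm

Column moisture flux per unit crosswind length is F = V × PW.
Inflow: F_in = 10.1 × 66.2 = 668.62 mm·m/s
Outflow: F_out = 8.11 × 37.7 = 305.747 mm·m/s
Steady-state rate R = (F_in − F_out)/L = (668.62 − 305.747) / 263000 m = 1.380e-03 mm/s.
R = 1.380e-03 × 3600 = 4.97 mm/hr.
Over 5.8 h: total = 4.97 × 5.8 = 28.826 ≈ 29 mm.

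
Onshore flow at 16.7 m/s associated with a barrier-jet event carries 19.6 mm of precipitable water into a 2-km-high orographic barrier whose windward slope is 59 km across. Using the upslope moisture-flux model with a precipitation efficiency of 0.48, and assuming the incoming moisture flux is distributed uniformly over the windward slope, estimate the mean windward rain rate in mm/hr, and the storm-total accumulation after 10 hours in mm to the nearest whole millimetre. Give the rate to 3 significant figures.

R ≈ 9.59 mm/hr; total ≈ 96 mm

Incoming column moisture flux per unit ridge length: F = V × PW = 16.7 × 19.6 = 327.32 mm·m/s.
Spread over the 59 km slope with efficiency ε = 0.48: R = ε·F/W = 0.48 × 327.32 / 59000 m = 2.663e-03 mm/s.
R = 2.663e-03 × 3600 = 9.59 mm/hr.
Over 10 h: total = 9.59 × 10 = 95.9 ≈ 96 mm.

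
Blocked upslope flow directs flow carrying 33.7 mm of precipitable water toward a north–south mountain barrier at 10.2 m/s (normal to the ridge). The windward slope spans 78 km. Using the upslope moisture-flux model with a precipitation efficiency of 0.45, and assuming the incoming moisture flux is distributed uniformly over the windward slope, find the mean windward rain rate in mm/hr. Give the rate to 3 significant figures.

Incoming column moisture flux per unit ridge length: F = V × PW = 10.2 × 33.7 = 343.74 mm·m/s.
Spread over the 78 km slope with efficiency ε = 0.45: R = ε·F/W = 0.45 × 343.74 / 78000 m = 1.983e-03 mm/s.
R = 1.983e-03 × 3600 = 7.14 mm/hr.

R ≈ 7.14 mm/hr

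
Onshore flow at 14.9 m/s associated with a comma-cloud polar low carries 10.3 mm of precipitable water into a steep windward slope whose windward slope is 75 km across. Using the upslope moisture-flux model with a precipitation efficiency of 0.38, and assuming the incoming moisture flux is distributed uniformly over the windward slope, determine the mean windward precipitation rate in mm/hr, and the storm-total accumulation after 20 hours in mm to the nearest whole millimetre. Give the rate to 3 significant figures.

R ≈ 2.80 mm/hr; total ≈ 56 mm

Incoming column moisture flux per unit ridge length: F = V × PW = 14.9 × 10.3 = 153.47 mm·m/s.
Spread over the 75 km slope with efficiency ε = 0.38: R = ε·F/W = 0.38 × 153.47 / 75000 m = 7.776e-04 mm/s.
R = 7.776e-04 × 3600 = 2.80 mm/hr.
Over 20 h: total = 2.80 × 20 = 56 mm.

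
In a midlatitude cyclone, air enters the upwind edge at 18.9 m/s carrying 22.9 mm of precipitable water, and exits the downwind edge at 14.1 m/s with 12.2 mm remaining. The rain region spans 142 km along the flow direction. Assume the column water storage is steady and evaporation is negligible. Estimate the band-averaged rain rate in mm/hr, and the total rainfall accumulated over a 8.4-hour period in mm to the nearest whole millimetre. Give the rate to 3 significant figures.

R ≈ 6.61 mm/hr; total ≈ 56 mm

Column moisture flux per unit crosswind length is F = V × PW.
Inflow: F_in = 18.9 × 22.9 = 432.81 mm·m/s
Outflow: F_out = 14.1 × 12.2 = 172.02 mm·m/s
Steady-state rate R = (F_in − F_out)/L = (432.81 − 172.02) / 142000 m = 1.837e-03 mm/s.
R = 1.837e-03 × 3600 = 6.61 mm/hr.
Over 8.4 h: total = 6.61 × 8.4 = 55.524 ≈ 56 mm.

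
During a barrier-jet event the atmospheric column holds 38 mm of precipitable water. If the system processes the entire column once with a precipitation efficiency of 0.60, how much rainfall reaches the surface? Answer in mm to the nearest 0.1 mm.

Rainfall = ε × PW = 0.60 × 38 = 22.8 mm.

rainfall ≈ 22.8 mm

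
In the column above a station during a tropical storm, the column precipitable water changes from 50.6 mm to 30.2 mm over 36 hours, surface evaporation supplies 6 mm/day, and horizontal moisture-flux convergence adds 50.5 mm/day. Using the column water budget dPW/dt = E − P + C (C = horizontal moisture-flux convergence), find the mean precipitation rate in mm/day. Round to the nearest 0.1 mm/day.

P ≈ 70.1 mm/day

dPW/dt = (30.2 − 50.6) mm / (36/24 day) = -13.600 mm/day.
P = E + C − dPW/dt = 6 + (50.5) − (-13.600) = 70.1 mm/day.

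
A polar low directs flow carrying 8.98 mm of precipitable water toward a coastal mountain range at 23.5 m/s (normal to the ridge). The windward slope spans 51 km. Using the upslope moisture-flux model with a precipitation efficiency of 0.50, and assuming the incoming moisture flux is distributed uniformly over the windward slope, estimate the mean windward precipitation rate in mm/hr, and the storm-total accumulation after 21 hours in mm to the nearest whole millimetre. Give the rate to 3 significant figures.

R ≈ 7.45 mm/hr; total ≈ 156 mm

Incoming column moisture flux per unit ridge length: F = V × PW = 23.5 × 8.98 = 211.03 mm·m/s.
Spread over the 51 km slope with efficiency ε = 0.50: R = ε·F/W = 0.50 × 211.03 / 51000 m = 2.069e-03 mm/s.
R = 2.069e-03 × 3600 = 7.45 mm/hr.
Over 21 h: total = 7.45 × 21 = 156.45 ≈ 156 mm.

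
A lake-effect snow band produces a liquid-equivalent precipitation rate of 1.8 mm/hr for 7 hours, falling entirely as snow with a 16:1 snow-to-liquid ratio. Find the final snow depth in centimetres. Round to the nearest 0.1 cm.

snow depth ≈ 20.2 cm

Liquid-equivalent depth = 1.8 × 7 = 12.6 mm.
Snow depth = 12.6 mm × 16 = 201.6 mm = 20.2 cm.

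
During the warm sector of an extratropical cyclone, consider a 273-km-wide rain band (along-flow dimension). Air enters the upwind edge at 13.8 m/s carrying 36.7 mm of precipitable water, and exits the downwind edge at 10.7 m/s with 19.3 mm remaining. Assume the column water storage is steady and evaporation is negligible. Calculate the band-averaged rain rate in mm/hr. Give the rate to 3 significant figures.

Column moisture flux per unit crosswind length is F = V × PW.
Inflow: F_in = 13.8 × 36.7 = 506.46 mm·m/s
Outflow: F_out = 10.7 × 19.3 = 206.51 mm·m/s
Steady-state rate R = (F_in − F_out)/L = (506.46 − 206.51) / 273000 m = 1.099e-03 mm/s.
R = 1.099e-03 × 3600 = 3.96 mm/hr.

R ≈ 3.96 mm/hr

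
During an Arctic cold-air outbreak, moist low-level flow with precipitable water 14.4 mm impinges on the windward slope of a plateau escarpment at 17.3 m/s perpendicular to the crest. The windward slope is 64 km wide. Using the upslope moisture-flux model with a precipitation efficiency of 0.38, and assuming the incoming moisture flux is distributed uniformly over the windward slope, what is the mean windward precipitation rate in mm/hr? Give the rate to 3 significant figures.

Incoming column moisture flux per unit ridge length: F = V × PW = 17.3 × 14.4 = 249.12 mm·m/s.
Spread over the 64 km slope with efficiency ε = 0.38: R = ε·F/W = 0.38 × 249.12 / 64000 m = 1.479e-03 mm/s.
R = 1.479e-03 × 3600 = 5.32 mm/hr.

R ≈ 5.32 mm/hr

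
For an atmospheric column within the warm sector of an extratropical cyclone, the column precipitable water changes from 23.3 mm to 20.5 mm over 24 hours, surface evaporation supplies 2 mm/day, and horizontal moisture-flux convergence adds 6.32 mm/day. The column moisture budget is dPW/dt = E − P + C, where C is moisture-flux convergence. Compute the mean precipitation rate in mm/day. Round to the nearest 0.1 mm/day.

P ≈ 11.1 mm/day

dPW/dt = (20.5 − 23.3) mm / (24/24 day) = -2.800 mm/day.
P = E + C − dPW/dt = 2 + (6.32) − (-2.800) = 11.1 mm/day.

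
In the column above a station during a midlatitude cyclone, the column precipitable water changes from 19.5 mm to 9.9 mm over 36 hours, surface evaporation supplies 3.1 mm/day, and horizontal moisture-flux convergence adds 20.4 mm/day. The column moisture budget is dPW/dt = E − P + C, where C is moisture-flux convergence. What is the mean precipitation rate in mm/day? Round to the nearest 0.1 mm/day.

P ≈ 29.9 mm/day

dPW/dt = (9.9 − 19.5) mm / (36/24 day) = -6.400 mm/day.
P = E + C − dPW/dt = 3.1 + (20.4) − (-6.400) = 29.9 mm/day.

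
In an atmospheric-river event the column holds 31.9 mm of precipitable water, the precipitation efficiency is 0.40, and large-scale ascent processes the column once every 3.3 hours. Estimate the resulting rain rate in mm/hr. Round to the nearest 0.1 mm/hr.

Each overturning extracts ε × PW = 0.40 × 31.9 = 12.76 mm.
Rate = ε·PW / τ = 12.76 / 3.3 h = 3.9 mm/hr.

R ≈ 3.9 mm/hr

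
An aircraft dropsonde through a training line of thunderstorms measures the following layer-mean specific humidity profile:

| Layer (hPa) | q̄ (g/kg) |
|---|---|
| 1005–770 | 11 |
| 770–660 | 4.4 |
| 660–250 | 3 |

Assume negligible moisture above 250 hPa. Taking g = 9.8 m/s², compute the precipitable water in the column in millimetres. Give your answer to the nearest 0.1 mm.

Precipitable water is the column-integrated vapour mass per unit area: PW = (1/g) Σ q̄ Δp, with q in kg/kg and Δp in Pa (1 kg/m² of water = 1 mm).
Layer 1005–770 hPa: Δp = 235 hPa = 23500 Pa, q̄ = 0.011 kg/kg → 0.011 × 23500 / 9.8 = 26.38 mm
Layer 770–660 hPa: Δp = 110 hPa = 11000 Pa, q̄ = 0.0044 kg/kg → 0.0044 × 11000 / 9.8 = 4.94 mm
Layer 660–250 hPa: Δp = 410 hPa = 41000 Pa, q̄ = 0.003 kg/kg → 0.003 × 41000 / 9.8 = 12.55 mm
PW = 26.38 + 4.94 + 12.55 = 43.87 ≈ 43.9 mm.

PW ≈ 43.9 mm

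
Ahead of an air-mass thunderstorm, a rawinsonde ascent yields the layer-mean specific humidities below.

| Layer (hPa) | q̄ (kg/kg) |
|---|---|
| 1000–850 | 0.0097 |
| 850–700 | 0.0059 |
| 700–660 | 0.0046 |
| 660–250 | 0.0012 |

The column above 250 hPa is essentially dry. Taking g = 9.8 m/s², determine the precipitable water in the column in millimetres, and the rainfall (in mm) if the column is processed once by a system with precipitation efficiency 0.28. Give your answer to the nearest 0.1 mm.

Precipitable water is the column-integrated vapour mass per unit area: PW = (1/g) Σ q̄ Δp, with q in kg/kg and Δp in Pa (1 kg/m² of water = 1 mm).
Layer 1000–850 hPa: Δp = 150 hPa = 15000 Pa, q̄ = 0.0097 kg/kg → 0.0097 × 15000 / 9.8 = 14.85 mm
Layer 850–700 hPa: Δp = 150 hPa = 15000 Pa, q̄ = 0.0059 kg/kg → 0.0059 × 15000 / 9.8 = 9.03 mm
Layer 700–660 hPa: Δp = 40 hPa = 4000 Pa, q̄ = 0.0046 kg/kg → 0.0046 × 4000 / 9.8 = 1.88 mm
Layer 660–250 hPa: Δp = 410 hPa = 41000 Pa, q̄ = 0.0012 kg/kg → 0.0012 × 41000 / 9.8 = 5.02 mm
PW = 14.85 + 9.03 + 1.88 + 5.02 = 30.78 ≈ 30.8 mm.
Rainfall = ε × PW = 0.28 × 30.8 = 8.6 mm.

PW ≈ 30.8 mm; rainfall ≈ 8.6 mm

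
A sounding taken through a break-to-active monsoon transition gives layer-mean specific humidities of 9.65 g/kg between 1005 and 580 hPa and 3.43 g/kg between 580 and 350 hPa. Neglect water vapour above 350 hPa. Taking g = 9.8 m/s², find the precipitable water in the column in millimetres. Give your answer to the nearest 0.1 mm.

PW ≈ 49.9 mm

Precipitable water is the column-integrated vapour mass per unit area: PW = (1/g) Σ q̄ Δp, with q in kg/kg and Δp in Pa (1 kg/m² of water = 1 mm).
Layer 1005–580 hPa: Δp = 425 hPa = 42500 Pa, q̄ = 0.00965 kg/kg → 0.00965 × 42500 / 9.8 = 41.85 mm
Layer 580–350 hPa: Δp = 230 hPa = 23000 Pa, q̄ = 0.00343 kg/kg → 0.00343 × 23000 / 9.8 = 8.05 mm
PW = 41.85 + 8.05 = 49.90 ≈ 49.9 mm.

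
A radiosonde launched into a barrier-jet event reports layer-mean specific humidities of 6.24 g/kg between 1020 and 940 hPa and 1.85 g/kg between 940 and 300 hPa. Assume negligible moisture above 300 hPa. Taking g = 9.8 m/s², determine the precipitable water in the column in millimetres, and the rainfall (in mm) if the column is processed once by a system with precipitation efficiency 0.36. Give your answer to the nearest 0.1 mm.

Precipitable water is the column-integrated vapour mass per unit area: PW = (1/g) Σ q̄ Δp, with q in kg/kg and Δp in Pa (1 kg/m² of water = 1 mm).
Layer 1020–940 hPa: Δp = 80 hPa = 8000 Pa, q̄ = 0.00624 kg/kg → 0.00624 × 8000 / 9.8 = 5.09 mm
Layer 940–300 hPa: Δp = 640 hPa = 64000 Pa, q̄ = 0.00185 kg/kg → 0.00185 × 64000 / 9.8 = 12.08 mm
PW = 5.09 + 12.08 = 17.17 ≈ 17.2 mm.
Rainfall = ε × PW = 0.36 × 17.2 = 6.2 mm.

PW ≈ 17.2 mm; rainfall ≈ 6.2 mm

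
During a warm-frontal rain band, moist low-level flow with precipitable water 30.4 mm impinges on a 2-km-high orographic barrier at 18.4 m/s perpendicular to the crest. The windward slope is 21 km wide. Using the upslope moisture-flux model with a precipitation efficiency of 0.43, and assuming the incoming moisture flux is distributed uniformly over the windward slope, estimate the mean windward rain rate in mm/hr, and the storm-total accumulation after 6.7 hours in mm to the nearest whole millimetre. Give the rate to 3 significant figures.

R ≈ 41.2 mm/hr; total ≈ 276 mm

Incoming column moisture flux per unit ridge length: F = V × PW = 18.4 × 30.4 = 559.36 mm·m/s.
Spread over the 21 km slope with efficiency ε = 0.43: R = ε·F/W = 0.43 × 559.36 / 21000 m = 1.145e-02 mm/s.
R = 1.145e-02 × 3600 = 41.2 mm/hr.
Over 6.7 h: total = 41.2 × 6.7 = 276.04 ≈ 276 mm.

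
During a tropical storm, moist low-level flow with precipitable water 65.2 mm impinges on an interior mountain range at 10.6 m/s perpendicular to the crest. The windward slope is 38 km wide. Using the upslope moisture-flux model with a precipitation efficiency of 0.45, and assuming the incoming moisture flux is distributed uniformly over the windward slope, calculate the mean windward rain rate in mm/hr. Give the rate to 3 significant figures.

Incoming column moisture flux per unit ridge length: F = V × PW = 10.6 × 65.2 = 691.12 mm·m/s.
Spread over the 38 km slope with efficiency ε = 0.45: R = ε·F/W = 0.45 × 691.12 / 38000 m = 8.184e-03 mm/s.
R = 8.184e-03 × 3600 = 29.5 mm/hr.

R ≈ 29.5 mm/hr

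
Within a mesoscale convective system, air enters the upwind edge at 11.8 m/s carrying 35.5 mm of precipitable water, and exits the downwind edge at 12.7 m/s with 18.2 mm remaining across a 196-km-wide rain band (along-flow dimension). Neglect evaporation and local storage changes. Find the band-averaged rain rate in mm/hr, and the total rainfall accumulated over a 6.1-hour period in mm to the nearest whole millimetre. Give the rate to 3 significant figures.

R ≈ 3.45 mm/hr; total ≈ 21 mm

Column moisture flux per unit crosswind length is F = V × PW.
Inflow: F_in = 11.8 × 35.5 = 418.9 mm·m/s
Outflow: F_out = 12.7 × 18.2 = 231.14 mm·m/s
Steady-state rate R = (F_in − F_out)/L = (418.9 − 231.14) / 196000 m = 9.580e-04 mm/s.
R = 9.580e-04 × 3600 = 3.45 mm/hr.
Over 6.1 h: total = 3.45 × 6.1 = 21.045 ≈ 21 mm.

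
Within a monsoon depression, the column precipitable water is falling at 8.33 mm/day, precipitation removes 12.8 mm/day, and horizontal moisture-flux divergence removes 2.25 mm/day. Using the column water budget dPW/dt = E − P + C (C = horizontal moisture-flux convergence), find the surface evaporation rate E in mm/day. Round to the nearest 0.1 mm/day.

dPW/dt = -8.33 mm/day.
E = dPW/dt + P − C = (-8.33) + 12.8 − (-2.25) = 6.7 mm/day.

E ≈ 6.7 mm/day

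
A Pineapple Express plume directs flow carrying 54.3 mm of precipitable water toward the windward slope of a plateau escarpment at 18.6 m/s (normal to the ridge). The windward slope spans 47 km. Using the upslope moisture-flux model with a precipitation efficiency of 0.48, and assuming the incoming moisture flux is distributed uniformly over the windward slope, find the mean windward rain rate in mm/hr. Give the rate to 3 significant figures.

R ≈ 37.1 mm/hr

Incoming column moisture flux per unit ridge length: F = V × PW = 18.6 × 54.3 = 1009.98 mm·m/s.
Spread over the 47 km slope with efficiency ε = 0.48: R = ε·F/W = 0.48 × 1009.98 / 47000 m = 1.031e-02 mm/s.
R = 1.031e-02 × 3600 = 37.1 mm/hr.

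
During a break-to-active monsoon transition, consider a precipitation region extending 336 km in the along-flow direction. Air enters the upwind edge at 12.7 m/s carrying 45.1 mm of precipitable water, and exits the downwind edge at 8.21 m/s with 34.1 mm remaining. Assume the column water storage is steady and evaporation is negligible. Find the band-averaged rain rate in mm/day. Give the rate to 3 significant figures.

R ≈ 75.3 mm/day

Column moisture flux per unit crosswind length is F = V × PW.
Inflow: F_in = 12.7 × 45.1 = 572.77 mm·m/s
Outflow: F_out = 8.21 × 34.1 = 279.961 mm·m/s
Steady-state rate R = (F_in − F_out)/L = (572.77 − 279.961) / 336000 m = 8.715e-04 mm/s.
R = 8.715e-04 × 3600 × 24 = 75.3 mm/day.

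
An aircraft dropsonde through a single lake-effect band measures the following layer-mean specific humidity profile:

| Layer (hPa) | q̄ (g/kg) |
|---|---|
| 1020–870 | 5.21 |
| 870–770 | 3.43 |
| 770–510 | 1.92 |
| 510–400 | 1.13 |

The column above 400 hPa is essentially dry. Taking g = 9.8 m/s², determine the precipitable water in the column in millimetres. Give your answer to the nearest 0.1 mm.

Precipitable water is the column-integrated vapour mass per unit area: PW = (1/g) Σ q̄ Δp, with q in kg/kg and Δp in Pa (1 kg/m² of water = 1 mm).
Layer 1020–870 hPa: Δp = 150 hPa = 15000 Pa, q̄ = 0.00521 kg/kg → 0.00521 × 15000 / 9.8 = 7.97 mm
Layer 870–770 hPa: Δp = 100 hPa = 10000 Pa, q̄ = 0.00343 kg/kg → 0.00343 × 10000 / 9.8 = 3.50 mm
Layer 770–510 hPa: Δp = 260 hPa = 26000 Pa, q̄ = 0.00192 kg/kg → 0.00192 × 26000 / 9.8 = 5.09 mm
Layer 510–400 hPa: Δp = 110 hPa = 11000 Pa, q̄ = 0.00113 kg/kg → 0.00113 × 11000 / 9.8 = 1.27 mm
PW = 7.97 + 3.50 + 5.09 + 1.27 = 17.83 ≈ 17.8 mm.

PW ≈ 17.8 mm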